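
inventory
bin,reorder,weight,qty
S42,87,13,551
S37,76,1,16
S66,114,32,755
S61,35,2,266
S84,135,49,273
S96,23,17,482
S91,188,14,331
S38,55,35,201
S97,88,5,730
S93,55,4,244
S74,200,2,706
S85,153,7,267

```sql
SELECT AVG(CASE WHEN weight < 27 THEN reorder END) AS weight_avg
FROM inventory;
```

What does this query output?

100.5555555556

bin=S42: ✓ → 87
bin=S37: ✓ → 76
bin=S66: ✗
bin=S61: ✓ → 35
bin=S84: ✗
bin=S96: ✓ → 23
bin=S91: ✓ → 188
bin=S38: ✗
bin=S97: ✓ → 88
bin=S93: ✓ → 55
bin=S74: ✓ → 200
bin=S85: ✓ → 153
weight_avg = (87 + 76 + 35 + 23 + 188 + 88 + 55 + 200 + 153) / 9 = 100.5555555556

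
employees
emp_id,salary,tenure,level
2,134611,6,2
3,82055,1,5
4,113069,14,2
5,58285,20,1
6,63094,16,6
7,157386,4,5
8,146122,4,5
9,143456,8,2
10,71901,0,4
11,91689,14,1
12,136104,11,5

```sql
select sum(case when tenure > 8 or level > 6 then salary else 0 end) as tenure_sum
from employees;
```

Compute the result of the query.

emp_id=2: ✗
emp_id=3: ✗
emp_id=4: ✓ → 113069
emp_id=5: ✓ → 58285
emp_id=6: ✓ → 63094
emp_id=7: ✗
emp_id=8: ✗
emp_id=9: ✗
emp_id=10: ✗
emp_id=11: ✓ → 91689
emp_id=12: ✓ → 136104
tenure_sum = 113069 + 58285 + 63094 + 91689 + 136104 = 462241

462241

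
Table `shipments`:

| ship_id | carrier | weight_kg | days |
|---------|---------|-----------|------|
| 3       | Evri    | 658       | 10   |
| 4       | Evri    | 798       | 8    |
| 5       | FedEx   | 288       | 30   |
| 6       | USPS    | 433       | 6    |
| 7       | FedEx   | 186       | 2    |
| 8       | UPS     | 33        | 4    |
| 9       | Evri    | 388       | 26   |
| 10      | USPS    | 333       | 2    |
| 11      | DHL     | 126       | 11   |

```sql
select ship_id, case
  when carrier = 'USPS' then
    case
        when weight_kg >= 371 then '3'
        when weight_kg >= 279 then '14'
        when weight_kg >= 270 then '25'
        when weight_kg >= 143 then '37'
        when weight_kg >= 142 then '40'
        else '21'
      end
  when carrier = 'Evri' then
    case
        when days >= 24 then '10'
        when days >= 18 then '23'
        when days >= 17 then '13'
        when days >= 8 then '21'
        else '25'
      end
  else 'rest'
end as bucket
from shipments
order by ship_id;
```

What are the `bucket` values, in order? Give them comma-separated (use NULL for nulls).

21, 21, rest, 3, rest, rest, 10, 14, rest

ship_id=3: carrier='Evri' → inner[days >= 8] → 21
ship_id=4: carrier='Evri' → inner[days >= 8] → 21
ship_id=5: carrier='FedEx' → outer ELSE → rest
ship_id=6: carrier='USPS' → inner[weight_kg >= 371] → 3
ship_id=7: carrier='FedEx' → outer ELSE → rest
ship_id=8: carrier='UPS' → outer ELSE → rest
ship_id=9: carrier='Evri' → inner[days >= 24] → 10
ship_id=10: carrier='USPS' → inner[weight_kg >= 279] → 14
ship_id=11: carrier='DHL' → outer ELSE → rest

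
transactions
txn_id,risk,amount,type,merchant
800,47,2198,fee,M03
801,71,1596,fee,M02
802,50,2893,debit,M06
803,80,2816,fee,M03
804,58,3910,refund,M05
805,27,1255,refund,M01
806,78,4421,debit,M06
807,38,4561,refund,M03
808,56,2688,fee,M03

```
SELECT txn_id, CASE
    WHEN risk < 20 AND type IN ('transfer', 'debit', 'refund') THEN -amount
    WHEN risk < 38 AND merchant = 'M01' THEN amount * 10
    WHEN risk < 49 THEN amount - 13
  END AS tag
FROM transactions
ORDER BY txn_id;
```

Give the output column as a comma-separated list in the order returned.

2185, NULL, NULL, NULL, NULL, 12550, NULL, 4548, NULL

txn_id=800: risk < 49 → 2185
txn_id=801: (no match → NULL) → NULL
txn_id=802: (no match → NULL) → NULL
txn_id=803: (no match → NULL) → NULL
txn_id=804: (no match → NULL) → NULL
txn_id=805: risk < 38 AND merchant = 'M01' → 12550
txn_id=806: (no match → NULL) → NULL
txn_id=807: risk < 49 → 4548
txn_id=808: (no match → NULL) → NULL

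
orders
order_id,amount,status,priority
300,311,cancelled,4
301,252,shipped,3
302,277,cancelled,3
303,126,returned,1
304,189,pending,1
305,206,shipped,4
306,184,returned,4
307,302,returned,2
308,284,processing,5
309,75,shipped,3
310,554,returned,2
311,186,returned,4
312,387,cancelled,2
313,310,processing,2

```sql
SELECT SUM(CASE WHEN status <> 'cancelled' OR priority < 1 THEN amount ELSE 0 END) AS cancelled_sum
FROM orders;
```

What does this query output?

order_id=300: ✗
order_id=301: ✓ → 252
order_id=302: ✗
order_id=303: ✓ → 126
order_id=304: ✓ → 189
order_id=305: ✓ → 206
order_id=306: ✓ → 184
order_id=307: ✓ → 302
order_id=308: ✓ → 284
order_id=309: ✓ → 75
order_id=310: ✓ → 554
order_id=311: ✓ → 186
order_id=312: ✗
order_id=313: ✓ → 310
cancelled_sum = 252 + 126 + 189 + 206 + 184 + 302 + 284 + 75 + 554 + 186 + 310 = 2668

2668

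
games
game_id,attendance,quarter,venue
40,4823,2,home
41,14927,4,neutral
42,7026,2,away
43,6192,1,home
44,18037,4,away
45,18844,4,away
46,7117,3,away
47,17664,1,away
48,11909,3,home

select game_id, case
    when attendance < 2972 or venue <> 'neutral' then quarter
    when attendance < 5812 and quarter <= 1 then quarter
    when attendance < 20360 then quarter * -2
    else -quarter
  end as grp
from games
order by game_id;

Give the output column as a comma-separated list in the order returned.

2, -8, 2, 1, 4, 4, 3, 1, 3

game_id=40: attendance < 2972 or venue <> 'neutral' → 2
game_id=41: attendance < 20360 → -8
game_id=42: attendance < 2972 or venue <> 'neutral' → 2
game_id=43: attendance < 2972 or venue <> 'neutral' → 1
game_id=44: attendance < 2972 or venue <> 'neutral' → 4
game_id=45: attendance < 2972 or venue <> 'neutral' → 4
game_id=46: attendance < 2972 or venue <> 'neutral' → 3
game_id=47: attendance < 2972 or venue <> 'neutral' → 1
game_id=48: attendance < 2972 or venue <> 'neutral' → 3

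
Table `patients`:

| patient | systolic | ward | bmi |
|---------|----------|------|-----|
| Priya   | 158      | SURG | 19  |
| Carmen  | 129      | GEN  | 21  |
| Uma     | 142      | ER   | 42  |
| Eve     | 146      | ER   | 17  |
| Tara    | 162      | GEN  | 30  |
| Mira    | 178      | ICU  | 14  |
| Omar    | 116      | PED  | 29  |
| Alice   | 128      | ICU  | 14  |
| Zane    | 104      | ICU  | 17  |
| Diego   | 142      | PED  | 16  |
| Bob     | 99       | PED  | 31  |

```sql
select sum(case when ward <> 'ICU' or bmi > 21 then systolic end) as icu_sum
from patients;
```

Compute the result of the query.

patient=Priya: ✓ → 158
patient=Carmen: ✓ → 129
patient=Uma: ✓ → 142
patient=Eve: ✓ → 146
patient=Tara: ✓ → 162
patient=Mira: ✗
patient=Omar: ✓ → 116
patient=Alice: ✗
patient=Zane: ✗
patient=Diego: ✓ → 142
patient=Bob: ✓ → 99
icu_sum = 158 + 129 + 142 + 146 + 162 + 116 + 142 + 99 = 1094

1094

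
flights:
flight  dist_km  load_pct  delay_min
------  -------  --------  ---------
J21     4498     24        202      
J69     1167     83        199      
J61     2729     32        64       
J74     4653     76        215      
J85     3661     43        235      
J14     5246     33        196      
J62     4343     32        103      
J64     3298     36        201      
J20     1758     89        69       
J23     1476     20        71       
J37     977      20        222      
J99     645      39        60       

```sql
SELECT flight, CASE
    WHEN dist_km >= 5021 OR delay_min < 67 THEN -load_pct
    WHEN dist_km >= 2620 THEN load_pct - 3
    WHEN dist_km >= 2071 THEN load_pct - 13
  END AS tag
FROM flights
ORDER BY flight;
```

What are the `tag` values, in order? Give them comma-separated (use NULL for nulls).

-33, NULL, 21, NULL, NULL, -32, 29, 33, NULL, 73, 40, -39

flight=J14: dist_km >= 5021 OR delay_min < 67 → -33
flight=J20: (no match → NULL) → NULL
flight=J21: dist_km >= 2620 → 21
flight=J23: (no match → NULL) → NULL
flight=J37: (no match → NULL) → NULL
flight=J61: dist_km >= 5021 OR delay_min < 67 → -32
flight=J62: dist_km >= 2620 → 29
flight=J64: dist_km >= 2620 → 33
flight=J69: (no match → NULL) → NULL
flight=J74: dist_km >= 2620 → 73
flight=J85: dist_km >= 2620 → 40
flight=J99: dist_km >= 5021 OR delay_min < 67 → -39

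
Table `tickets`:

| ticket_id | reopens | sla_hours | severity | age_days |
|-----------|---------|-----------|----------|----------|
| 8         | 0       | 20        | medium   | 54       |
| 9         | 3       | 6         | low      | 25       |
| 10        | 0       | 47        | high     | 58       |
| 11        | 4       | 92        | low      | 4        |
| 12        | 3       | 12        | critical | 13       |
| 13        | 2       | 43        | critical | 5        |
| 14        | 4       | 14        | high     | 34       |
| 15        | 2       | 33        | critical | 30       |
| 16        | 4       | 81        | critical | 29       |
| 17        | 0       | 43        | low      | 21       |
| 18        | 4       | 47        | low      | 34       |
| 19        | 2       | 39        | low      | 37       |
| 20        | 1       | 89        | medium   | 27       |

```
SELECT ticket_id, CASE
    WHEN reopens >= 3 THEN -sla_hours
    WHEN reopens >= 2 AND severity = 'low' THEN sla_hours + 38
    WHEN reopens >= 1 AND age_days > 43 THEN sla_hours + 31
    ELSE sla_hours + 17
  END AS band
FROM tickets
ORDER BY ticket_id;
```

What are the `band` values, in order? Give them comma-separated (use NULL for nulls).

ticket_id=8: ELSE → 37
ticket_id=9: reopens >= 3 → -6
ticket_id=10: ELSE → 64
ticket_id=11: reopens >= 3 → -92
ticket_id=12: reopens >= 3 → -12
ticket_id=13: ELSE → 60
ticket_id=14: reopens >= 3 → -14
ticket_id=15: ELSE → 50
ticket_id=16: reopens >= 3 → -81
ticket_id=17: ELSE → 60
ticket_id=18: reopens >= 3 → -47
ticket_id=19: reopens >= 2 AND severity = 'low' → 77
ticket_id=20: ELSE → 106

37, -6, 64, -92, -12, 60, -14, 50, -81, 60, -47, 77, 106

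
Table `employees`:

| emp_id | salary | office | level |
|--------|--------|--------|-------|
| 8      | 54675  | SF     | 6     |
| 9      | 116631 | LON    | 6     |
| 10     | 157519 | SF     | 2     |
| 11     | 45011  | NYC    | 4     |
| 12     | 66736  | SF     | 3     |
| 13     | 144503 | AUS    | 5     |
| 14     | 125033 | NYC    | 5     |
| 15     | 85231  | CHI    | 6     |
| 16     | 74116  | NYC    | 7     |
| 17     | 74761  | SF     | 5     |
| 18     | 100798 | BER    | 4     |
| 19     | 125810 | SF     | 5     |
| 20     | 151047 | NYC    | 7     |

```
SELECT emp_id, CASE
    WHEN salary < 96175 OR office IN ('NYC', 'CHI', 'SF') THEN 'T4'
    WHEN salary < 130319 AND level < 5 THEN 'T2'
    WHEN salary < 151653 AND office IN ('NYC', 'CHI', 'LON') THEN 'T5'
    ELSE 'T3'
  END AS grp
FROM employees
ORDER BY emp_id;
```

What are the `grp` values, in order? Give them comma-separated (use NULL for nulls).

T4, T5, T4, T4, T4, T3, T4, T4, T4, T4, T2, T4, T4

emp_id=8: salary < 96175 OR office IN ('NYC', 'CHI', 'SF') → T4
emp_id=9: salary < 151653 AND office IN ('NYC', 'CHI', 'LON') → T5
emp_id=10: salary < 96175 OR office IN ('NYC', 'CHI', 'SF') → T4
emp_id=11: salary < 96175 OR office IN ('NYC', 'CHI', 'SF') → T4
emp_id=12: salary < 96175 OR office IN ('NYC', 'CHI', 'SF') → T4
emp_id=13: ELSE → T3
emp_id=14: salary < 96175 OR office IN ('NYC', 'CHI', 'SF') → T4
emp_id=15: salary < 96175 OR office IN ('NYC', 'CHI', 'SF') → T4
emp_id=16: salary < 96175 OR office IN ('NYC', 'CHI', 'SF') → T4
emp_id=17: salary < 96175 OR office IN ('NYC', 'CHI', 'SF') → T4
emp_id=18: salary < 130319 AND level < 5 → T2
emp_id=19: salary < 96175 OR office IN ('NYC', 'CHI', 'SF') → T4
emp_id=20: salary < 96175 OR office IN ('NYC', 'CHI', 'SF') → T4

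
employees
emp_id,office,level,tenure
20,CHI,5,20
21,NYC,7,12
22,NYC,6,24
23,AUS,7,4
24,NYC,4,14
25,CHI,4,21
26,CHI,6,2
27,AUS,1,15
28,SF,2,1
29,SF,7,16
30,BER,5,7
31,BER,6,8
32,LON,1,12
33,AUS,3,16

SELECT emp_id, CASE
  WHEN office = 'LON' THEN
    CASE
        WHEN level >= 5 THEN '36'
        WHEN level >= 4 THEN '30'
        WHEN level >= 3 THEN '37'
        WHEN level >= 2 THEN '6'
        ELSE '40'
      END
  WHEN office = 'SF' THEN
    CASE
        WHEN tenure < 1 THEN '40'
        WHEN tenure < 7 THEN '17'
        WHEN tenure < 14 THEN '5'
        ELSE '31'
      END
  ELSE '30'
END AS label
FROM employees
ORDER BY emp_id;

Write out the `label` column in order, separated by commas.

30, 30, 30, 30, 30, 30, 30, 30, 17, 31, 30, 30, 40, 30

emp_id=20: office='CHI' → outer ELSE → 30
emp_id=21: office='NYC' → outer ELSE → 30
emp_id=22: office='NYC' → outer ELSE → 30
emp_id=23: office='AUS' → outer ELSE → 30
emp_id=24: office='NYC' → outer ELSE → 30
emp_id=25: office='CHI' → outer ELSE → 30
emp_id=26: office='CHI' → outer ELSE → 30
emp_id=27: office='AUS' → outer ELSE → 30
emp_id=28: office='SF' → inner[tenure < 7] → 17
emp_id=29: office='SF' → inner[ELSE] → 31
emp_id=30: office='BER' → outer ELSE → 30
emp_id=31: office='BER' → outer ELSE → 30
emp_id=32: office='LON' → inner[ELSE] → 40
emp_id=33: office='AUS' → outer ELSE → 30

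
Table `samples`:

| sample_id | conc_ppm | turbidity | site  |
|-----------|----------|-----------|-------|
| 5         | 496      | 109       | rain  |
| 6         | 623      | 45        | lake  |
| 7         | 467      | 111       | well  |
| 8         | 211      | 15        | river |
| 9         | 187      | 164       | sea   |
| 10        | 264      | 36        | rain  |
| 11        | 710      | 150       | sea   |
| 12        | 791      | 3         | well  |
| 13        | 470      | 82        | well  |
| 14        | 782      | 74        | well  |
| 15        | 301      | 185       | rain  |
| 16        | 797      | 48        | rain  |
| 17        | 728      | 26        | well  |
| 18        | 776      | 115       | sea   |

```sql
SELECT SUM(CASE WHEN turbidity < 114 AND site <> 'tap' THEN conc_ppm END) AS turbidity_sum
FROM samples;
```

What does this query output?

sample_id=5: ✓ → 496
sample_id=6: ✓ → 623
sample_id=7: ✓ → 467
sample_id=8: ✓ → 211
sample_id=9: ✗
sample_id=10: ✓ → 264
sample_id=11: ✗
sample_id=12: ✓ → 791
sample_id=13: ✓ → 470
sample_id=14: ✓ → 782
sample_id=15: ✗
sample_id=16: ✓ → 797
sample_id=17: ✓ → 728
sample_id=18: ✗
turbidity_sum = 496 + 623 + 467 + 211 + 264 + 791 + 470 + 782 + 797 + 728 = 5629

5629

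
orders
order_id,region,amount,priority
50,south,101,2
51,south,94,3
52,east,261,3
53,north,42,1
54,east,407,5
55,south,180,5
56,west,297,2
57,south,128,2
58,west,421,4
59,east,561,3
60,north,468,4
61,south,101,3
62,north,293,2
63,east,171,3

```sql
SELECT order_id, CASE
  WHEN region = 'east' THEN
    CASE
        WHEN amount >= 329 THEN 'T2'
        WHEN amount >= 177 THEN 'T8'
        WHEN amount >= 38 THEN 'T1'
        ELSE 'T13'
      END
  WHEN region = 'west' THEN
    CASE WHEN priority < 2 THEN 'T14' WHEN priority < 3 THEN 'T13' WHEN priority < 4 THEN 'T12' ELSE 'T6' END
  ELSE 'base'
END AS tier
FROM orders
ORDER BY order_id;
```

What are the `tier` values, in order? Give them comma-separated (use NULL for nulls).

order_id=50: region='south' → outer ELSE → base
order_id=51: region='south' → outer ELSE → base
order_id=52: region='east' → inner[amount >= 177] → T8
order_id=53: region='north' → outer ELSE → base
order_id=54: region='east' → inner[amount >= 329] → T2
order_id=55: region='south' → outer ELSE → base
order_id=56: region='west' → inner[priority < 3] → T13
order_id=57: region='south' → outer ELSE → base
order_id=58: region='west' → inner[ELSE] → T6
order_id=59: region='east' → inner[amount >= 329] → T2
order_id=60: region='north' → outer ELSE → base
order_id=61: region='south' → outer ELSE → base
order_id=62: region='north' → outer ELSE → base
order_id=63: region='east' → inner[amount >= 38] → T1

base, base, T8, base, T2, base, T13, base, T6, T2, base, base, base, T1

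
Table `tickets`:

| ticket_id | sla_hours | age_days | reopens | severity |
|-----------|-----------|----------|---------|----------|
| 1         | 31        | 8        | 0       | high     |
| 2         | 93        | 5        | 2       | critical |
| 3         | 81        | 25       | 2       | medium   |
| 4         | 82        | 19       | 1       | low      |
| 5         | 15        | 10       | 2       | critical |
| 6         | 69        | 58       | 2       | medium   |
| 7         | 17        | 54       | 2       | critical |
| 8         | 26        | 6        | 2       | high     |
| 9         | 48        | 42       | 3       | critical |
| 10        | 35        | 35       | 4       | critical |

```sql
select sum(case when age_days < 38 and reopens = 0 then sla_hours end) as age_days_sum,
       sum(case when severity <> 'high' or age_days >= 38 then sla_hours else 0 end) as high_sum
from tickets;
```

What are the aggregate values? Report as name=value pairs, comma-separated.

age_days_sum=31, high_sum=440

[age_days_sum: age_days < 38 and reopens = 0]
ticket_id=1: ✓ → 31
ticket_id=2: ✗
ticket_id=3: ✗
ticket_id=4: ✗
ticket_id=5: ✗
ticket_id=6: ✗
ticket_id=7: ✗
ticket_id=8: ✗
ticket_id=9: ✗
ticket_id=10: ✗
age_days_sum = 31
—
[high_sum: severity <> 'high' or age_days >= 38]
ticket_id=1: ✗
ticket_id=2: ✓ → 93
ticket_id=3: ✓ → 81
ticket_id=4: ✓ → 82
ticket_id=5: ✓ → 15
ticket_id=6: ✓ → 69
ticket_id=7: ✓ → 17
ticket_id=8: ✗
ticket_id=9: ✓ → 48
ticket_id=10: ✓ → 35
high_sum = 93 + 81 + 82 + 15 + 69 + 17 + 48 + 35 = 440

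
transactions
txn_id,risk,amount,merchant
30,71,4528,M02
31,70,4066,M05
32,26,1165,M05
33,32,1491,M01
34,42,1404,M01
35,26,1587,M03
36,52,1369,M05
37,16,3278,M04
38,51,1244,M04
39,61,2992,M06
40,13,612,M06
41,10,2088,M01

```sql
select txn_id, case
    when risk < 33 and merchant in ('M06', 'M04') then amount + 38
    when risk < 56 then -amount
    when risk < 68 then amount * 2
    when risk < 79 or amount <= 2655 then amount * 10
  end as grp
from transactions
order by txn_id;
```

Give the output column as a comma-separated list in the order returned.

45280, 40660, -1165, -1491, -1404, -1587, -1369, 3316, -1244, 5984, 650, -2088

txn_id=30: risk < 79 or amount <= 2655 → 45280
txn_id=31: risk < 79 or amount <= 2655 → 40660
txn_id=32: risk < 56 → -1165
txn_id=33: risk < 56 → -1491
txn_id=34: risk < 56 → -1404
txn_id=35: risk < 56 → -1587
txn_id=36: risk < 56 → -1369
txn_id=37: risk < 33 and merchant in ('M06', 'M04') → 3316
txn_id=38: risk < 56 → -1244
txn_id=39: risk < 68 → 5984
txn_id=40: risk < 33 and merchant in ('M06', 'M04') → 650
txn_id=41: risk < 56 → -2088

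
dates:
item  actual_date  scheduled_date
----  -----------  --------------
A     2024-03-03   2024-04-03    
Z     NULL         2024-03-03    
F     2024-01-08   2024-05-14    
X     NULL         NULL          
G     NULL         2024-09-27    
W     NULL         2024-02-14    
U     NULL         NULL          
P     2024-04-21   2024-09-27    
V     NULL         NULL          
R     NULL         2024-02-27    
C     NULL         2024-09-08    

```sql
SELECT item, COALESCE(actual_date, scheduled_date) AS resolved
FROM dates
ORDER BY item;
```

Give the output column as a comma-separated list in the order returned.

2024-03-03, 2024-09-08, 2024-01-08, 2024-09-27, 2024-04-21, 2024-02-27, NULL, NULL, 2024-02-14, NULL, 2024-03-03

item=A: actual_date=2024-03-03 → 2024-03-03
item=C: actual_date=NULL, scheduled_date=2024-09-08 → 2024-09-08
item=F: actual_date=2024-01-08 → 2024-01-08
item=G: actual_date=NULL, scheduled_date=2024-09-27 → 2024-09-27
item=P: actual_date=2024-04-21 → 2024-04-21
item=R: actual_date=NULL, scheduled_date=2024-02-27 → 2024-02-27
item=U: actual_date=NULL, scheduled_date=NULL (all NULL) → NULL
item=V: actual_date=NULL, scheduled_date=NULL (all NULL) → NULL
item=W: actual_date=NULL, scheduled_date=2024-02-14 → 2024-02-14
item=X: actual_date=NULL, scheduled_date=NULL (all NULL) → NULL
item=Z: actual_date=NULL, scheduled_date=2024-03-03 → 2024-03-03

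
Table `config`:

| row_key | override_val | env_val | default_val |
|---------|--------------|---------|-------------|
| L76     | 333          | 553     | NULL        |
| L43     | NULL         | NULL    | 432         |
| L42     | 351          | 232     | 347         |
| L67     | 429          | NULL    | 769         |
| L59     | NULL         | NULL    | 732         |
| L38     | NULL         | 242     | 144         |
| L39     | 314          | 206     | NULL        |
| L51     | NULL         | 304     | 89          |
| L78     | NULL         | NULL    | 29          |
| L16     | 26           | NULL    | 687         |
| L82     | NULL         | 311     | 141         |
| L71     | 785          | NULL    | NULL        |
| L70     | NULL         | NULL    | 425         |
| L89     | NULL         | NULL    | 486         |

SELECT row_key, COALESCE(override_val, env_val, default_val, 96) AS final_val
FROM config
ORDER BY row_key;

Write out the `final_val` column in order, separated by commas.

row_key=L16: override_val=26 → 26
row_key=L38: override_val=NULL, env_val=242 → 242
row_key=L39: override_val=314 → 314
row_key=L42: override_val=351 → 351
row_key=L43: override_val=NULL, env_val=NULL, default_val=432 → 432
row_key=L51: override_val=NULL, env_val=304 → 304
row_key=L59: override_val=NULL, env_val=NULL, default_val=732 → 732
row_key=L67: override_val=429 → 429
row_key=L70: override_val=NULL, env_val=NULL, default_val=425 → 425
row_key=L71: override_val=785 → 785
row_key=L76: override_val=333 → 333
row_key=L78: override_val=NULL, env_val=NULL, default_val=29 → 29
row_key=L82: override_val=NULL, env_val=311 → 311
row_key=L89: override_val=NULL, env_val=NULL, default_val=486 → 486

26, 242, 314, 351, 432, 304, 732, 429, 425, 785, 333, 29, 311, 486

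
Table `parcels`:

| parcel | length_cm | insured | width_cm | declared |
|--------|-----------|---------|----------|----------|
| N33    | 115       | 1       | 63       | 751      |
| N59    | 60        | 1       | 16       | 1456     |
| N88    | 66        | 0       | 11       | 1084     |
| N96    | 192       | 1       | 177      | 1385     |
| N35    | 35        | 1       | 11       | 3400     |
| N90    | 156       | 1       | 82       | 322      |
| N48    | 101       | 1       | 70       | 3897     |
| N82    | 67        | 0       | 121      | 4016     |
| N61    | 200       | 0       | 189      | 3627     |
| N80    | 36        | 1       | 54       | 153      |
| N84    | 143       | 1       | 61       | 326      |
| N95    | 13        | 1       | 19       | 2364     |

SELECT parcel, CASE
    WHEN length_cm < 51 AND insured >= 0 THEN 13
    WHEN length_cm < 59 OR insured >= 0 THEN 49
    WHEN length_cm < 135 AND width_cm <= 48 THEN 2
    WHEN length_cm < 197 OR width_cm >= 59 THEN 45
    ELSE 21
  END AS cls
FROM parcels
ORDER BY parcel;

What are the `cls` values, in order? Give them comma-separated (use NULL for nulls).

49, 13, 49, 49, 49, 13, 49, 49, 49, 49, 13, 49

parcel=N33: length_cm < 59 OR insured >= 0 → 49
parcel=N35: length_cm < 51 AND insured >= 0 → 13
parcel=N48: length_cm < 59 OR insured >= 0 → 49
parcel=N59: length_cm < 59 OR insured >= 0 → 49
parcel=N61: length_cm < 59 OR insured >= 0 → 49
parcel=N80: length_cm < 51 AND insured >= 0 → 13
parcel=N82: length_cm < 59 OR insured >= 0 → 49
parcel=N84: length_cm < 59 OR insured >= 0 → 49
parcel=N88: length_cm < 59 OR insured >= 0 → 49
parcel=N90: length_cm < 59 OR insured >= 0 → 49
parcel=N95: length_cm < 51 AND insured >= 0 → 13
parcel=N96: length_cm < 59 OR insured >= 0 → 49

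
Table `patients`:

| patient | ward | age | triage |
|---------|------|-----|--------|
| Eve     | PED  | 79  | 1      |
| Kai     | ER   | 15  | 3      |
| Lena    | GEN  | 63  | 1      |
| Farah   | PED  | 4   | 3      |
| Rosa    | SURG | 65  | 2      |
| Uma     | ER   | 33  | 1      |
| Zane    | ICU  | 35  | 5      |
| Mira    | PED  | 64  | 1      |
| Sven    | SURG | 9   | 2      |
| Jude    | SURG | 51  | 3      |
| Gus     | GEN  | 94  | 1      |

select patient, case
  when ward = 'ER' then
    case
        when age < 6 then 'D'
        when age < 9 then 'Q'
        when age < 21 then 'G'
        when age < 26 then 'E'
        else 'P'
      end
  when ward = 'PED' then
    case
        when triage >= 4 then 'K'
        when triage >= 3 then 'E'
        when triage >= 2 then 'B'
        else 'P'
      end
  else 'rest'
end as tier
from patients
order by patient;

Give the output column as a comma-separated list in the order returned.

P, E, rest, rest, G, rest, P, rest, rest, P, rest

patient=Eve: ward='PED' → inner[ELSE] → P
patient=Farah: ward='PED' → inner[triage >= 3] → E
patient=Gus: ward='GEN' → outer ELSE → rest
patient=Jude: ward='SURG' → outer ELSE → rest
patient=Kai: ward='ER' → inner[age < 21] → G
patient=Lena: ward='GEN' → outer ELSE → rest
patient=Mira: ward='PED' → inner[ELSE] → P
patient=Rosa: ward='SURG' → outer ELSE → rest
patient=Sven: ward='SURG' → outer ELSE → rest
patient=Uma: ward='ER' → inner[ELSE] → P
patient=Zane: ward='ICU' → outer ELSE → rest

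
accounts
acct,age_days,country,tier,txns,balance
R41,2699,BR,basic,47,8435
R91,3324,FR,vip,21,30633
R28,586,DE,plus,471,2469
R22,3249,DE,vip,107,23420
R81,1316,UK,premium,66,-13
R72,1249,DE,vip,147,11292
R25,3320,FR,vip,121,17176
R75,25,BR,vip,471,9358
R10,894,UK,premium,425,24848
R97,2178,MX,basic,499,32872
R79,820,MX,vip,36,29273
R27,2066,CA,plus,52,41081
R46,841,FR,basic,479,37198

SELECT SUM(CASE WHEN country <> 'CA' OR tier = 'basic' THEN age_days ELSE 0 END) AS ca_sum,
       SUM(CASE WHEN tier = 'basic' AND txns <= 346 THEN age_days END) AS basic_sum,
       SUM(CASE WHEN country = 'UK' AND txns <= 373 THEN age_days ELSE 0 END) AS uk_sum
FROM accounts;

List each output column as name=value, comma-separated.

[ca_sum: country <> 'CA' OR tier = 'basic']
acct=R41: ✓ → 2699
acct=R91: ✓ → 3324
acct=R28: ✓ → 586
acct=R22: ✓ → 3249
acct=R81: ✓ → 1316
acct=R72: ✓ → 1249
acct=R25: ✓ → 3320
acct=R75: ✓ → 25
acct=R10: ✓ → 894
acct=R97: ✓ → 2178
acct=R79: ✓ → 820
acct=R27: ✗
acct=R46: ✓ → 841
ca_sum = 2699 + 3324 + 586 + 3249 + 1316 + 1249 + 3320 + 25 + 894 + 2178 + 820 + 841 = 20501
—
[basic_sum: tier = 'basic' AND txns <= 346]
acct=R41: ✓ → 2699
acct=R91: ✗
acct=R28: ✗
acct=R22: ✗
acct=R81: ✗
acct=R72: ✗
acct=R25: ✗
acct=R75: ✗
acct=R10: ✗
acct=R97: ✗
acct=R79: ✗
acct=R27: ✗
acct=R46: ✗
basic_sum = 2699
—
[uk_sum: country = 'UK' AND txns <= 373]
acct=R41: ✗
acct=R91: ✗
acct=R28: ✗
acct=R22: ✗
acct=R81: ✓ → 1316
acct=R72: ✗
acct=R25: ✗
acct=R75: ✗
acct=R10: ✗
acct=R97: ✗
acct=R79: ✗
acct=R27: ✗
acct=R46: ✗
uk_sum = 1316

ca_sum=20501, basic_sum=2699, uk_sum=1316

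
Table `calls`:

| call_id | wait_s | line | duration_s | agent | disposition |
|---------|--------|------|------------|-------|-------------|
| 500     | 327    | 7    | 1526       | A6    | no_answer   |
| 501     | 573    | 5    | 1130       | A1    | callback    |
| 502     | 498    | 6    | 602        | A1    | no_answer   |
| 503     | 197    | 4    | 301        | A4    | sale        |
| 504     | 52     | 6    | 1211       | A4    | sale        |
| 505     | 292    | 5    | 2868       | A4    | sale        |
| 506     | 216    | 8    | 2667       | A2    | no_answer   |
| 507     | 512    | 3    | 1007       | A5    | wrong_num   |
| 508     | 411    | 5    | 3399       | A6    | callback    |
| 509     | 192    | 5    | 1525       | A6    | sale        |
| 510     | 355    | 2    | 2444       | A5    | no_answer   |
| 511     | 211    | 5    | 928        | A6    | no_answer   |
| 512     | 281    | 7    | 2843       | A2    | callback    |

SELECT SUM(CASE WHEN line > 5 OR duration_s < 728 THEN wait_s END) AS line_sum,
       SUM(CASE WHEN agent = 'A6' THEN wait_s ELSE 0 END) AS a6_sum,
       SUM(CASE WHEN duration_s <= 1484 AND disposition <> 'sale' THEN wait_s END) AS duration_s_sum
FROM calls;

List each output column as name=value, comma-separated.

line_sum=1571, a6_sum=1141, duration_s_sum=1794

[line_sum: line > 5 OR duration_s < 728]
call_id=500: ✓ → 327
call_id=501: ✗
call_id=502: ✓ → 498
call_id=503: ✓ → 197
call_id=504: ✓ → 52
call_id=505: ✗
call_id=506: ✓ → 216
call_id=507: ✗
call_id=508: ✗
call_id=509: ✗
call_id=510: ✗
call_id=511: ✗
call_id=512: ✓ → 281
line_sum = 327 + 498 + 197 + 52 + 216 + 281 = 1571
—
[a6_sum: agent = 'A6']
call_id=500: ✓ → 327
call_id=501: ✗
call_id=502: ✗
call_id=503: ✗
call_id=504: ✗
call_id=505: ✗
call_id=506: ✗
call_id=507: ✗
call_id=508: ✓ → 411
call_id=509: ✓ → 192
call_id=510: ✗
call_id=511: ✓ → 211
call_id=512: ✗
a6_sum = 327 + 411 + 192 + 211 = 1141
—
[duration_s_sum: duration_s <= 1484 AND disposition <> 'sale']
call_id=500: ✗
call_id=501: ✓ → 573
call_id=502: ✓ → 498
call_id=503: ✗
call_id=504: ✗
call_id=505: ✗
call_id=506: ✗
call_id=507: ✓ → 512
call_id=508: ✗
call_id=509: ✗
call_id=510: ✗
call_id=511: ✓ → 211
call_id=512: ✗
duration_s_sum = 573 + 498 + 512 + 211 = 1794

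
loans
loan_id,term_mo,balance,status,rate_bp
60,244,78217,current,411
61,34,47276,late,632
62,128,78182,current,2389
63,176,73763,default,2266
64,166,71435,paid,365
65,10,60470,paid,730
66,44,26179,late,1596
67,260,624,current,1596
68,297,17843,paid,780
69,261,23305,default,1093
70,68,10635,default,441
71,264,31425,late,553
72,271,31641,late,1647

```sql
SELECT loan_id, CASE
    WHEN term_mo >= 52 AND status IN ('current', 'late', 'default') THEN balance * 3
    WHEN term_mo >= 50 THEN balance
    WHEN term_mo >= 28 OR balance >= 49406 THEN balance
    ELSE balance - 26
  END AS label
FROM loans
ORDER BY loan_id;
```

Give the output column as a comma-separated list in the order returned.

loan_id=60: term_mo >= 52 AND status IN ('current', 'late', 'default') → 234651
loan_id=61: term_mo >= 28 OR balance >= 49406 → 47276
loan_id=62: term_mo >= 52 AND status IN ('current', 'late', 'default') → 234546
loan_id=63: term_mo >= 52 AND status IN ('current', 'late', 'default') → 221289
loan_id=64: term_mo >= 50 → 71435
loan_id=65: term_mo >= 28 OR balance >= 49406 → 60470
loan_id=66: term_mo >= 28 OR balance >= 49406 → 26179
loan_id=67: term_mo >= 52 AND status IN ('current', 'late', 'default') → 1872
loan_id=68: term_mo >= 50 → 17843
loan_id=69: term_mo >= 52 AND status IN ('current', 'late', 'default') → 69915
loan_id=70: term_mo >= 52 AND status IN ('current', 'late', 'default') → 31905
loan_id=71: term_mo >= 52 AND status IN ('current', 'late', 'default') → 94275
loan_id=72: term_mo >= 52 AND status IN ('current', 'late', 'default') → 94923

234651, 47276, 234546, 221289, 71435, 60470, 26179, 1872, 17843, 69915, 31905, 94275, 94923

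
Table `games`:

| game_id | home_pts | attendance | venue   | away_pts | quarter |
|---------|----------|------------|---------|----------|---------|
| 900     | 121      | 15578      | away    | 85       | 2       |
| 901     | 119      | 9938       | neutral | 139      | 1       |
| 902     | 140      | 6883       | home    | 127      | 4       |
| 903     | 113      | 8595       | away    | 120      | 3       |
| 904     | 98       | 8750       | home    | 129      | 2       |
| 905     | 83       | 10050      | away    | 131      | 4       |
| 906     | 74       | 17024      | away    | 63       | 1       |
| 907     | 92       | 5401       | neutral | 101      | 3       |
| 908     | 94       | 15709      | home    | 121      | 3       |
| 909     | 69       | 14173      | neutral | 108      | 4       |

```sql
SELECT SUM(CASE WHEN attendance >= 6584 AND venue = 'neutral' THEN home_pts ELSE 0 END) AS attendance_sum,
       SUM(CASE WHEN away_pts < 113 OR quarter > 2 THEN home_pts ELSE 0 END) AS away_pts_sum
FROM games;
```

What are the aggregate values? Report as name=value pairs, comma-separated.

attendance_sum=188, away_pts_sum=786

[attendance_sum: attendance >= 6584 AND venue = 'neutral']
game_id=900: ✗
game_id=901: ✓ → 119
game_id=902: ✗
game_id=903: ✗
game_id=904: ✗
game_id=905: ✗
game_id=906: ✗
game_id=907: ✗
game_id=908: ✗
game_id=909: ✓ → 69
attendance_sum = 119 + 69 = 188
—
[away_pts_sum: away_pts < 113 OR quarter > 2]
game_id=900: ✓ → 121
game_id=901: ✗
game_id=902: ✓ → 140
game_id=903: ✓ → 113
game_id=904: ✗
game_id=905: ✓ → 83
game_id=906: ✓ → 74
game_id=907: ✓ → 92
game_id=908: ✓ → 94
game_id=909: ✓ → 69
away_pts_sum = 121 + 140 + 113 + 83 + 74 + 92 + 94 + 69 = 786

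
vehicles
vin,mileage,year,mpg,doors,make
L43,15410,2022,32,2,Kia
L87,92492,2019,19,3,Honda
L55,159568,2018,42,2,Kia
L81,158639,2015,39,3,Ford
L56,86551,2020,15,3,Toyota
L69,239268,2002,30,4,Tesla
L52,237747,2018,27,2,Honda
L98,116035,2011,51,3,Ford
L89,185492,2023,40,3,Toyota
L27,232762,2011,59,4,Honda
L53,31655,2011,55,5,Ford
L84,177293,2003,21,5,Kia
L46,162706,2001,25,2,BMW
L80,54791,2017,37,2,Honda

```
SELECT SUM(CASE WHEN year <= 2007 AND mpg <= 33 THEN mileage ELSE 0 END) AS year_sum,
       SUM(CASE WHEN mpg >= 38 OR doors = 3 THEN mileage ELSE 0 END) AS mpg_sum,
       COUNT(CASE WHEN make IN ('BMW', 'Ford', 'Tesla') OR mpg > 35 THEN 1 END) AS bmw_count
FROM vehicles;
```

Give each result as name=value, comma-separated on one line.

[year_sum: year <= 2007 AND mpg <= 33]
vin=L43: ✗
vin=L87: ✗
vin=L55: ✗
vin=L81: ✗
vin=L56: ✗
vin=L69: ✓ → 239268
vin=L52: ✗
vin=L98: ✗
vin=L89: ✗
vin=L27: ✗
vin=L53: ✗
vin=L84: ✓ → 177293
vin=L46: ✓ → 162706
vin=L80: ✗
year_sum = 239268 + 177293 + 162706 = 579267
—
[mpg_sum: mpg >= 38 OR doors = 3]
vin=L43: ✗
vin=L87: ✓ → 92492
vin=L55: ✓ → 159568
vin=L81: ✓ → 158639
vin=L56: ✓ → 86551
vin=L69: ✗
vin=L52: ✗
vin=L98: ✓ → 116035
vin=L89: ✓ → 185492
vin=L27: ✓ → 232762
vin=L53: ✓ → 31655
vin=L84: ✗
vin=L46: ✗
vin=L80: ✗
mpg_sum = 92492 + 159568 + 158639 + 86551 + 116035 + 185492 + 232762 + 31655 = 1063194
—
[bmw_count: make IN ('BMW', 'Ford', 'Tesla') OR mpg > 35]
vin=L43: ✗
vin=L87: ✗
vin=L55: ✓ → 1
vin=L81: ✓ → 1
vin=L56: ✗
vin=L69: ✓ → 1
vin=L52: ✗
vin=L98: ✓ → 1
vin=L89: ✓ → 1
vin=L27: ✓ → 1
vin=L53: ✓ → 1
vin=L84: ✗
vin=L46: ✓ → 1
vin=L80: ✓ → 1
bmw_count = COUNT(1, 1, 1, 1, 1, 1, 1, 1, 1) = 9

year_sum=579267, mpg_sum=1063194, bmw_count=9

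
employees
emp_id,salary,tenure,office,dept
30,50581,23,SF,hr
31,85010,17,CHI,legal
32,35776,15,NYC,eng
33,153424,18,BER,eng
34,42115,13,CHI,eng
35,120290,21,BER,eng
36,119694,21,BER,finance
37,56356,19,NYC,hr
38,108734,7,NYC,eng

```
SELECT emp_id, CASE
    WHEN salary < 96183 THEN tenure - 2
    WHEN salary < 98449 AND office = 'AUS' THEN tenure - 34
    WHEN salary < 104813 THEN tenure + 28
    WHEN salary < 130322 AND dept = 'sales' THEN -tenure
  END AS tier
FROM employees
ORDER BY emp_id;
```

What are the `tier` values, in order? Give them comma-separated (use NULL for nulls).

emp_id=30: salary < 96183 → 21
emp_id=31: salary < 96183 → 15
emp_id=32: salary < 96183 → 13
emp_id=33: (no match → NULL) → NULL
emp_id=34: salary < 96183 → 11
emp_id=35: (no match → NULL) → NULL
emp_id=36: (no match → NULL) → NULL
emp_id=37: salary < 96183 → 17
emp_id=38: (no match → NULL) → NULL

21, 15, 13, NULL, 11, NULL, NULL, 17, NULL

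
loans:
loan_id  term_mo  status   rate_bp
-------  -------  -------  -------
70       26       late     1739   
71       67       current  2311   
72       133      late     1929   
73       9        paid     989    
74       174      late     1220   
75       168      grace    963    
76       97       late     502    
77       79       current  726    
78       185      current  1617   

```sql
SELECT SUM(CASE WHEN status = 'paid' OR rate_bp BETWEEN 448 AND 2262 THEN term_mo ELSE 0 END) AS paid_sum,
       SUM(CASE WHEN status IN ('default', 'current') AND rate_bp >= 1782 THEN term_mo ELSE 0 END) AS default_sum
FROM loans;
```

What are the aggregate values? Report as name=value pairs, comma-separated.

[paid_sum: status = 'paid' OR rate_bp BETWEEN 448 AND 2262]
loan_id=70: ✓ → 26
loan_id=71: ✗
loan_id=72: ✓ → 133
loan_id=73: ✓ → 9
loan_id=74: ✓ → 174
loan_id=75: ✓ → 168
loan_id=76: ✓ → 97
loan_id=77: ✓ → 79
loan_id=78: ✓ → 185
paid_sum = 26 + 133 + 9 + 174 + 168 + 97 + 79 + 185 = 871
—
[default_sum: status IN ('default', 'current') AND rate_bp >= 1782]
loan_id=70: ✗
loan_id=71: ✓ → 67
loan_id=72: ✗
loan_id=73: ✗
loan_id=74: ✗
loan_id=75: ✗
loan_id=76: ✗
loan_id=77: ✗
loan_id=78: ✗
default_sum = 67

paid_sum=871, default_sum=67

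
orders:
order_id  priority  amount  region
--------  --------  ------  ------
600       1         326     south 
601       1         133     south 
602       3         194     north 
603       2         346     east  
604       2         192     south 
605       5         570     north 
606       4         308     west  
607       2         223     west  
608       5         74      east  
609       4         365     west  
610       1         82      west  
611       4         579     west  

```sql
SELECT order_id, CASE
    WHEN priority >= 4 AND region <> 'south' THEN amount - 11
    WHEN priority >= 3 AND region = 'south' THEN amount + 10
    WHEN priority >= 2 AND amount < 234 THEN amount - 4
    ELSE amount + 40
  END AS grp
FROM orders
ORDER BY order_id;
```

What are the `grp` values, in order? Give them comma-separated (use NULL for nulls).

366, 173, 190, 386, 188, 559, 297, 219, 63, 354, 122, 568

order_id=600: ELSE → 366
order_id=601: ELSE → 173
order_id=602: priority >= 2 AND amount < 234 → 190
order_id=603: ELSE → 386
order_id=604: priority >= 2 AND amount < 234 → 188
order_id=605: priority >= 4 AND region <> 'south' → 559
order_id=606: priority >= 4 AND region <> 'south' → 297
order_id=607: priority >= 2 AND amount < 234 → 219
order_id=608: priority >= 4 AND region <> 'south' → 63
order_id=609: priority >= 4 AND region <> 'south' → 354
order_id=610: ELSE → 122
order_id=611: priority >= 4 AND region <> 'south' → 568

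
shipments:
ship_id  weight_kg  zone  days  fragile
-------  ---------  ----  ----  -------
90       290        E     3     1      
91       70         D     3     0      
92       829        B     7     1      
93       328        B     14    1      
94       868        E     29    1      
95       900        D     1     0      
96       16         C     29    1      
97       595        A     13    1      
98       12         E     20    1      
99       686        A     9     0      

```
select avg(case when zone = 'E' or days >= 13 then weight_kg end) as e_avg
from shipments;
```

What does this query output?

ship_id=90: ✓ → 290
ship_id=91: ✗
ship_id=92: ✗
ship_id=93: ✓ → 328
ship_id=94: ✓ → 868
ship_id=95: ✗
ship_id=96: ✓ → 16
ship_id=97: ✓ → 595
ship_id=98: ✓ → 12
ship_id=99: ✗
e_avg = (290 + 328 + 868 + 16 + 595 + 12) / 6 = 351.5

351.5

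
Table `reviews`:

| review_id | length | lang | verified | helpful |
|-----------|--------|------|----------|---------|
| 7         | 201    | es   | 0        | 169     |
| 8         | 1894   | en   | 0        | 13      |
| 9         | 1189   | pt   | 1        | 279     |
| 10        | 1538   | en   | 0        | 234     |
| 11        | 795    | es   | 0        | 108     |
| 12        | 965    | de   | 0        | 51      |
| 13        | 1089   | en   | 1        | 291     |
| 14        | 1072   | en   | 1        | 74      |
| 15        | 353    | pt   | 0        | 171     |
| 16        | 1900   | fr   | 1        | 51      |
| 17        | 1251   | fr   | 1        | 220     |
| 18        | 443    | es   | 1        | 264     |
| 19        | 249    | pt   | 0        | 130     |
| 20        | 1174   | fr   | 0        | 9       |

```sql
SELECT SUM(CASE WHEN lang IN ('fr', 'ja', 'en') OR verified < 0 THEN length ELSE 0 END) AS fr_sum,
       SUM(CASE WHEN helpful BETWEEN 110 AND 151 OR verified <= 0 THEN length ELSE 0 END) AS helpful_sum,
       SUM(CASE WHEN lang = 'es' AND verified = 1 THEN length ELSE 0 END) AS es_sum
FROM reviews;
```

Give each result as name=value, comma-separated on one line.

[fr_sum: lang IN ('fr', 'ja', 'en') OR verified < 0]
review_id=7: ✗
review_id=8: ✓ → 1894
review_id=9: ✗
review_id=10: ✓ → 1538
review_id=11: ✗
review_id=12: ✗
review_id=13: ✓ → 1089
review_id=14: ✓ → 1072
review_id=15: ✗
review_id=16: ✓ → 1900
review_id=17: ✓ → 1251
review_id=18: ✗
review_id=19: ✗
review_id=20: ✓ → 1174
fr_sum = 1894 + 1538 + 1089 + 1072 + 1900 + 1251 + 1174 = 9918
—
[helpful_sum: helpful BETWEEN 110 AND 151 OR verified <= 0]
review_id=7: ✓ → 201
review_id=8: ✓ → 1894
review_id=9: ✗
review_id=10: ✓ → 1538
review_id=11: ✓ → 795
review_id=12: ✓ → 965
review_id=13: ✗
review_id=14: ✗
review_id=15: ✓ → 353
review_id=16: ✗
review_id=17: ✗
review_id=18: ✗
review_id=19: ✓ → 249
review_id=20: ✓ → 1174
helpful_sum = 201 + 1894 + 1538 + 795 + 965 + 353 + 249 + 1174 = 7169
—
[es_sum: lang = 'es' AND verified = 1]
review_id=7: ✗
review_id=8: ✗
review_id=9: ✗
review_id=10: ✗
review_id=11: ✗
review_id=12: ✗
review_id=13: ✗
review_id=14: ✗
review_id=15: ✗
review_id=16: ✗
review_id=17: ✗
review_id=18: ✓ → 443
review_id=19: ✗
review_id=20: ✗
es_sum = 443

fr_sum=9918, helpful_sum=7169, es_sum=443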